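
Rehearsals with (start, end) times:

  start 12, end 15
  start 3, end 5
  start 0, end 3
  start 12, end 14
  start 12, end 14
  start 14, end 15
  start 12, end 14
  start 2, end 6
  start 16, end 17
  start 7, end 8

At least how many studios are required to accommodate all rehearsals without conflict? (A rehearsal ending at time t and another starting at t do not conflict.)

4

The answer is the maximum number of intervals overlapping at any instant.
Events (time:±→running): 0:+→1 2:+→2 3:-→1 3:+→2 5:-→1 6:-→0 7:+→1 8:-→0 12:+→1 12:+→2 12:+→3 12:+→4 … peak 4.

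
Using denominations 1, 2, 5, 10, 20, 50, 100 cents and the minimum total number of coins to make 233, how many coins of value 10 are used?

Use the largest denomination that fits, subtract, and repeat.
233 = 2×100 + 1×20 + 1×10 + 1×2 + 1×1
Count of 10: 1

1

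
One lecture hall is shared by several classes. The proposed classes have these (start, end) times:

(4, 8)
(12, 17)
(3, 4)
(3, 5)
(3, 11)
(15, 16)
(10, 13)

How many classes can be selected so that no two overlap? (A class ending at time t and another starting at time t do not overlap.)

Sorted by end: (3,4)  (3,5)  (4,8)  (3,11)  (10,13)  (15,16)  (12,17)
take (3,4); take (4,8); take (10,13); take (15,16).
Selected 4 classes.

4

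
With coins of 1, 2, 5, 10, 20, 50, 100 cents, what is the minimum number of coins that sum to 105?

2

105 = 1×100 + 1×5
Total coins = 1 + 1 = 2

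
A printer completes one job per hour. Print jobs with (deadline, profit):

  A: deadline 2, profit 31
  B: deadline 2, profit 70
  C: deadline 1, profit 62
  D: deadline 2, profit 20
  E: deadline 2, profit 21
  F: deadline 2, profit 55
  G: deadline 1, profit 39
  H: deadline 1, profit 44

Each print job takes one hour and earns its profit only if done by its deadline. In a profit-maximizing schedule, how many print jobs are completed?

2

Sort by profit descending; place each in the latest free slot ≤ its deadline.
By profit: B(d2,70), C(d1,62), F(d2,55), H(d1,44), G(d1,39), A(d2,31), E(d2,21), D(d2,20)
B→slot 2; C→slot 1; F skipped; H skipped; G skipped; A skipped; E skipped; D skipped.
2 of 8 scheduled.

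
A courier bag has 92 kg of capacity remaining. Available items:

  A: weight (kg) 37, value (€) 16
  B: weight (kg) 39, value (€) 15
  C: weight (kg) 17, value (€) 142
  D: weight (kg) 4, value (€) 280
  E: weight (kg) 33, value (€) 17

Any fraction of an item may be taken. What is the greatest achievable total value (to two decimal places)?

455.38

Order: D (280/4=70.00) > C (142/17=8.35) > E (17/33=0.52) > A (16/37=0.43) > B (15/39=0.38)
Fill: take D (4 @ 280) → take C (17 @ 142) → take E (33 @ 17) → take A (37 @ 16) → take 1/39 of B → 0.38; 92/92 used.
Total value = 455.38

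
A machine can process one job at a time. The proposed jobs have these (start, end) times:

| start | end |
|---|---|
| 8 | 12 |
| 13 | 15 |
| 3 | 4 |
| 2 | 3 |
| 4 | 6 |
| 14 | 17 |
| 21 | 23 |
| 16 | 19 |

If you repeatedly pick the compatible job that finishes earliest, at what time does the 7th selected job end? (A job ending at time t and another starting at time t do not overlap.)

Sort by end time and greedily take each interval whose start is ≥ the last chosen end.
By end time: (2,3), (3,4), (4,6), (8,12), (13,15), (14,17), (16,19), (21,23).
Pick (2,3); next start ≥ 3 → (3,4); next start ≥ 4 → (4,6); next start ≥ 6 → (8,12); next start ≥ 12 → (13,15); next start ≥ 15 → (16,19); next start ≥ 19 → (21,23).
Selected: (2,3) (3,4) (4,6) (8,12) (13,15) (16,19) (21,23)

23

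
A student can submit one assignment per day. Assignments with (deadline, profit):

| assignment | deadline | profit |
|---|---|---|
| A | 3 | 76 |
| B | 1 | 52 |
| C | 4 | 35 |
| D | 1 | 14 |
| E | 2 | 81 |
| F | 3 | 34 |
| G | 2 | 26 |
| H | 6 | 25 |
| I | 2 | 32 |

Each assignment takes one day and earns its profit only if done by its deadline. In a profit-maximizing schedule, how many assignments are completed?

5

Profit order: E=81 A=76 B=52 C=35 F=34 I=32 G=26 H=25 D=14
Assign: E→slot 2, A→slot 3, B→slot 1, C→slot 4, F skipped, I skipped, G skipped, H→slot 6, D skipped.
Slots: [1:B] [2:E] [3:A] [4:C] [6:H]
5 of 9 scheduled.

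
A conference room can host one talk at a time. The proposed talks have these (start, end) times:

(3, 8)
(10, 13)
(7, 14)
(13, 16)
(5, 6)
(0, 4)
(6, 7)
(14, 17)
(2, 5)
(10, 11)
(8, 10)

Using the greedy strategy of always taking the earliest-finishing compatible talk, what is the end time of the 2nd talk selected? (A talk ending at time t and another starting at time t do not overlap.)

6

Greedy by earliest finish: after sorting by end time, pick each interval compatible with the last pick.
Sorted by end: (0,4)  (2,5)  (5,6)  (6,7)  (3,8)  (8,10)  (10,11)  (10,13)  (7,14)  (13,16)  (14,17)
take (0,4); skip (2,5); take (5,6); take (6,7); take (8,10); take (10,11); skip (10,13); skip (7,14); take (13,16).
Selected: (0,4) (5,6) (6,7) (8,10) (10,11) (13,16)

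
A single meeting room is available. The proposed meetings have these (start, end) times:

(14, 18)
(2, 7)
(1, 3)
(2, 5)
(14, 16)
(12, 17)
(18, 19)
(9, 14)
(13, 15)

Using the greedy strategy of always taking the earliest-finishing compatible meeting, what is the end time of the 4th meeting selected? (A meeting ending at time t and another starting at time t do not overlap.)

19

Sort by end time and greedily take each interval whose start is ≥ the last chosen end.
Sorted by end: (1,3)  (2,5)  (2,7)  (9,14)  (13,15)  (14,16)  (12,17)  (14,18)  (18,19)
take (1,3); skip (2,7); take (9,14); take (14,16); skip (12,17); skip (14,18); take (18,19).
Selected: (1,3) (9,14) (14,16) (18,19)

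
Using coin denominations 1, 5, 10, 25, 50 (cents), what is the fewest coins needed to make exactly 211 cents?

6

211 = 4×50 + 1×10 + 1×1
Total coins = 4 + 1 + 1 = 6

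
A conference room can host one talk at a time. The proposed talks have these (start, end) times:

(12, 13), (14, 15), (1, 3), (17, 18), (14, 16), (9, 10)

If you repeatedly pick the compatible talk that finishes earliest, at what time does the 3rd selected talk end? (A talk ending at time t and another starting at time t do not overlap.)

Order by finish time; keep every interval that doesn't clash with the previous kept one.
By end time: (1,3), (9,10), (12,13), (14,15), (14,16), (17,18).
Pick (1,3); next start ≥ 3 → (9,10); next start ≥ 10 → (12,13); next start ≥ 13 → (14,15); next start ≥ 15 → (17,18).
Selected: (1,3) (9,10) (12,13) (14,15) (17,18)

13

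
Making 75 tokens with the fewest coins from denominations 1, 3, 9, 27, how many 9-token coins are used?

2

Greedy: take as many of the largest coin as possible, then repeat with the remainder.
75 − 2×27→21 − 2×9→3 − 1×3→0
Count of 9: 2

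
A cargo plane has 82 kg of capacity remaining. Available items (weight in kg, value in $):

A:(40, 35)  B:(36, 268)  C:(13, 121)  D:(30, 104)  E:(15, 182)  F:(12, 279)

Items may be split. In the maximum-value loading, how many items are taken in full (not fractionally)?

Order: F (279/12=23.25) > E (182/15=12.13) > C (121/13=9.31) > B (268/36=7.44) > D (104/30=3.47) > A (35/40=0.88)
Fill: take F (12 @ 279) → take E (15 @ 182) → take C (13 @ 121) → take B (36 @ 268) → take 6/30 of D → 20.80; 82/82 used.
4 item(s) taken whole; one partial (take 6/30 of D).

4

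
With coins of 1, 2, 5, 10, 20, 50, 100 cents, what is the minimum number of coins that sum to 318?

318 = 3×100 + 1×10 + 1×5 + 1×2 + 1×1
Total coins = 3 + 1 + 1 + 1 + 1 = 7

7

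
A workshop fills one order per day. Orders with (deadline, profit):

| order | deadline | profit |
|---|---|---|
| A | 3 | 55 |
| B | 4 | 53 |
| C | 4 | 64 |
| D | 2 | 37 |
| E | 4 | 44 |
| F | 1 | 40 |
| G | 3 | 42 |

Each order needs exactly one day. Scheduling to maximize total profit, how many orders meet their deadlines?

4

Profit order: C=64 A=55 B=53 E=44 G=42 F=40 D=37
Assign: C→slot 4, A→slot 3, B→slot 2, E→slot 1, G skipped, F skipped, D skipped.
Slots: [1:E] [2:B] [3:A] [4:C]
4 of 7 scheduled.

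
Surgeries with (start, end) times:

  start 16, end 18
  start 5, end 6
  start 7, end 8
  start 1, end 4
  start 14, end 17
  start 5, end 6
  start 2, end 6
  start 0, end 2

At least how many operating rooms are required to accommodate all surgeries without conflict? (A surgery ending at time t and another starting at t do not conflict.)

3

The answer is the maximum number of intervals overlapping at any instant.
Events (time:±→running): 0:+→1 1:+→2 2:-→1 2:+→2 4:-→1 5:+→2 5:+→3 … peak 3.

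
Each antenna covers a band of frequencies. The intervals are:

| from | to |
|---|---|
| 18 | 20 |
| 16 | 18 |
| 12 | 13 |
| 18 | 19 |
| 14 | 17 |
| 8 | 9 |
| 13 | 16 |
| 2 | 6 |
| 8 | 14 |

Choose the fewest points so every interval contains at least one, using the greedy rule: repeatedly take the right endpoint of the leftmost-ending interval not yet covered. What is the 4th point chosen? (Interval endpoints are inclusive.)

17

Process intervals by earliest right end; each time one isn't hit yet, stab at its right endpoint.
Sorted: [2,6] [8,9] [12,13] [8,14] [13,16] [14,17] [16,18] [18,19] [18,20]
{[2,6]} hit by 6; {[8,9]} hit by 9; {[12,13],[8,14],[13,16]} hit by 13; {[14,17],[16,18]} hit by 17; {[18,19],[18,20]} hit by 19.
Points: 6, 9, 13, 17, 19 (5 total).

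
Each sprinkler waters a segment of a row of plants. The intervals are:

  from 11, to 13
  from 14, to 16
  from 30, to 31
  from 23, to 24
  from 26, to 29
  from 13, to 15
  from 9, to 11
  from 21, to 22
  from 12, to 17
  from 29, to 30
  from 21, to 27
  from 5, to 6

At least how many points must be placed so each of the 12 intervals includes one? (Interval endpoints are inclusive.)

Sort by right endpoint; whenever an interval is uncovered, place a point at its right end.
Sorted: [5,6] [9,11] [11,13] [13,15] [14,16] [12,17] [21,22] [23,24] [21,27] [26,29] [29,30] [30,31]
{[5,6]} hit by 6; {[9,11],[11,13]} hit by 11; {[13,15],[14,16],[12,17]} hit by 15; {[21,22]} hit by 22; {[23,24],[21,27]} hit by 24; {[26,29],[29,30]} hit by 29; {[30,31]} hit by 31.
Points: 6, 11, 15, 22, 24, 29, 31 (7 total).

7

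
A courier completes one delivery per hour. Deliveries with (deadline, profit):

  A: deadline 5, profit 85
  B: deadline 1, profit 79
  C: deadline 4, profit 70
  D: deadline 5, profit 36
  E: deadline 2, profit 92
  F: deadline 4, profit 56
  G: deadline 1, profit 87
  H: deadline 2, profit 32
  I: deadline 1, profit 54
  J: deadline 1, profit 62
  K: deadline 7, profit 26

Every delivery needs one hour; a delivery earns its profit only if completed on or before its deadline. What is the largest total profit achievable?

Profit order: E=92 G=87 A=85 B=79 C=70 J=62 F=56 I=54 D=36 H=32 K=26
Assign: E→slot 2, G→slot 1, A→slot 5, B skipped, C→slot 4, J skipped, F→slot 3, I skipped, D skipped, H skipped, K→slot 7.
Slots: [1:G] [2:E] [3:F] [4:C] [5:A] [7:K]
Profit = 87 + 92 + 56 + 70 + 85 + 26 = 416

416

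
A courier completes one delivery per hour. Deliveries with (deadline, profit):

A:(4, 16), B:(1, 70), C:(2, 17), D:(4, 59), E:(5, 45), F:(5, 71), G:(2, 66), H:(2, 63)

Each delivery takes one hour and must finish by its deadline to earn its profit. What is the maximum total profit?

311

Sort by profit descending; place each in the latest free slot ≤ its deadline.
Profit order: F=71 B=70 G=66 H=63 D=59 E=45 C=17 A=16
Assign: F→slot 5, B→slot 1, G→slot 2, H skipped, D→slot 4, E→slot 3, C skipped, A skipped.
Slots: [1:B] [2:G] [3:E] [4:D] [5:F]
Profit = 70 + 66 + 45 + 59 + 71 = 311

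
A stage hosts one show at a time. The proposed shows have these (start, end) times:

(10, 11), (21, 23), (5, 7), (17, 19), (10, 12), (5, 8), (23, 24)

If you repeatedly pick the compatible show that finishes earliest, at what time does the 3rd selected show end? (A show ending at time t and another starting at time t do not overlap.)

Sorted by end: (5,7)  (5,8)  (10,11)  (10,12)  (17,19)  (21,23)  (23,24)
take (5,7); skip (5,8); take (10,11); skip (10,12); take (17,19); take (21,23); take (23,24).
Selected: (5,7) (10,11) (17,19) (21,23) (23,24)

19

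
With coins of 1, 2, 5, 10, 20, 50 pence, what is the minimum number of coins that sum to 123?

5

Greedy: take as many of the largest coin as possible, then repeat with the remainder.
123 = 2×50 + 1×20 + 1×2 + 1×1
Total coins = 2 + 1 + 1 + 1 = 5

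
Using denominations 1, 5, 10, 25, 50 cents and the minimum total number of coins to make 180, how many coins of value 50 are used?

3

Greedy: take as many of the largest coin as possible, then repeat with the remainder.
180 = 3×50 + 1×25 + 1×5
Count of 50: 3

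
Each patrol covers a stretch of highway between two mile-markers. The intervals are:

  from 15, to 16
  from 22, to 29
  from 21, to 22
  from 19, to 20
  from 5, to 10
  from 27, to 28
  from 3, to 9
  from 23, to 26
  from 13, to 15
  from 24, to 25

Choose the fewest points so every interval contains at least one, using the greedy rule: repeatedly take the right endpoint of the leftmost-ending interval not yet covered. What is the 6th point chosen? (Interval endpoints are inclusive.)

Sorted: [3,9] [5,10] [13,15] [15,16] [19,20] [21,22] [24,25] [23,26] [27,28] [22,29]
{[3,9],[5,10]} hit by 9; {[13,15],[15,16]} hit by 15; {[19,20]} hit by 20; {[21,22]} hit by 22; {[24,25],[23,26]} hit by 25; {[27,28],[22,29]} hit by 28.
Points: 9, 15, 20, 22, 25, 28 (6 total).

28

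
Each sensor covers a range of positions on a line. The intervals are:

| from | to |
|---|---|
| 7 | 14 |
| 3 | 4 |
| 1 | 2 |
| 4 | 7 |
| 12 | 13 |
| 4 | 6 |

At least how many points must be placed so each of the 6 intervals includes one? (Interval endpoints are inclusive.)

Sorted: [1,2] [3,4] [4,6] [4,7] [12,13] [7,14]
{[1,2]} hit by 2; {[3,4],[4,6],[4,7]} hit by 4; {[12,13],[7,14]} hit by 13.
Points: 2, 4, 13 (3 total).

3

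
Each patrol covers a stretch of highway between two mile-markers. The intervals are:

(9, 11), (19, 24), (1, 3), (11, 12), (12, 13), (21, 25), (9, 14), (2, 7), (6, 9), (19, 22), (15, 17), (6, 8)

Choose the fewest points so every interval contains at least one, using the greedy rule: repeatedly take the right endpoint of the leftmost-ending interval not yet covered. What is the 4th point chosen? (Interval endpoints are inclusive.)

Sort by right endpoint; whenever an interval is uncovered, place a point at its right end.
By right end: [1,3]  [2,7]  [6,8]  [6,9]  [9,11]  [11,12]  [12,13]  [9,14]  [15,17]  [19,22]  [19,24]  [21,25]
[1,3] uncovered → point at 3; [6,8] uncovered → point at 8; [9,11] uncovered → point at 11; [12,13] uncovered → point at 13; [15,17] uncovered → point at 17; [19,22] uncovered → point at 22.
Points: 3, 8, 11, 13, 17, 22 (6 total).

13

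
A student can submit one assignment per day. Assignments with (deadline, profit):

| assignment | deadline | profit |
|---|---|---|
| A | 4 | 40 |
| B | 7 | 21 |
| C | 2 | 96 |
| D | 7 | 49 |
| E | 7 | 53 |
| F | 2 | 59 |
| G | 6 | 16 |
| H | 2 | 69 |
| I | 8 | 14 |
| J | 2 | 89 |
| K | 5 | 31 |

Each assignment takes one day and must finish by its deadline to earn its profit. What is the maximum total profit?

Sort by profit descending; place each in the latest free slot ≤ its deadline.
Profit order: C=96 J=89 H=69 F=59 E=53 D=49 A=40 K=31 B=21 G=16 I=14
Assign: C→slot 2, J→slot 1, H skipped, F skipped, E→slot 7, D→slot 6, A→slot 4, K→slot 5, B→slot 3, G skipped, I→slot 8.
Slots: [1:J] [2:C] [3:B] [4:A] [5:K] [6:D] [7:E] [8:I]
Profit = 89 + 96 + 21 + 40 + 31 + 49 + 53 + 14 = 393

393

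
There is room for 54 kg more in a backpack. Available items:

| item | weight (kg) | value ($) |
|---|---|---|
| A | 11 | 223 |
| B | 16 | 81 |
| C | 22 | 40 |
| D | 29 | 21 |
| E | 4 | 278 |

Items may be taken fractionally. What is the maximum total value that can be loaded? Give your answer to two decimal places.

622.72

Greedy by value/weight ratio, highest first.
Order: E (278/4=69.50) > A (223/11=20.27) > B (81/16=5.06) > C (40/22=1.82) > D (21/29=0.72)
Fill: take E (4 @ 278) → take A (11 @ 223) → take B (16 @ 81) → take C (22 @ 40) → take 1/29 of D → 0.72; 54/54 used.
Total value = 622.72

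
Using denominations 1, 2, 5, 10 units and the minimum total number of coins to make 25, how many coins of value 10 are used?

Use the largest denomination that fits, subtract, and repeat.
25 = 2×10 + 1×5
Count of 10: 2

2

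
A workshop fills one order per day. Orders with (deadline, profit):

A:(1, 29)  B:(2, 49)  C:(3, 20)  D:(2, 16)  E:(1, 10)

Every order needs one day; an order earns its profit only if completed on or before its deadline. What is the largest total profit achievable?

Take jobs in profit order; each goes to the latest open slot no later than its deadline.
By profit: B(d2,49), A(d1,29), C(d3,20), D(d2,16), E(d1,10)
B→slot 2; A→slot 1; C→slot 3; D skipped; E skipped.
Profit = 29 + 49 + 20 = 98

98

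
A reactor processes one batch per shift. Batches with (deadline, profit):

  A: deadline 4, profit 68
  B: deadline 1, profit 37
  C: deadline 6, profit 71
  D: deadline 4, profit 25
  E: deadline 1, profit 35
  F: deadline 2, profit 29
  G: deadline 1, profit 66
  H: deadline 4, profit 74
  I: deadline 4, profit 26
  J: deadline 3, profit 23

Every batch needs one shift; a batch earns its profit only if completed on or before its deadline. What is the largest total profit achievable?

Sort by profit descending; place each in the latest free slot ≤ its deadline.
By profit: H(d4,74), C(d6,71), A(d4,68), G(d1,66), B(d1,37), E(d1,35), F(d2,29), I(d4,26), D(d4,25), J(d3,23)
H→slot 4; C→slot 6; A→slot 3; G→slot 1; B skipped; E skipped; F→slot 2; I skipped; D skipped; J skipped.
Profit = 66 + 29 + 68 + 74 + 71 = 308

308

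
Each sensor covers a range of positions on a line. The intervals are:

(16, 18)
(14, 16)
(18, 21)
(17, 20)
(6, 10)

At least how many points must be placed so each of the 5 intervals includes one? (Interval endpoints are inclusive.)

Process intervals by earliest right end; each time one isn't hit yet, stab at its right endpoint.
Sorted: [6,10] [14,16] [16,18] [17,20] [18,21]
{[6,10]} hit by 10; {[14,16],[16,18]} hit by 16; {[17,20],[18,21]} hit by 20.
Points: 10, 16, 20 (3 total).

3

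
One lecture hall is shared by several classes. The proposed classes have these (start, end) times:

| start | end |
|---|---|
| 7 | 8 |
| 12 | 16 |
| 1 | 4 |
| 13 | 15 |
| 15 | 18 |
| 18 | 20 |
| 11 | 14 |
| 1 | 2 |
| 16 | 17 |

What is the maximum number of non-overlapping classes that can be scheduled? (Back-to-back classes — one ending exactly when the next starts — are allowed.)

5

By end time: (1,2), (1,4), (7,8), (11,14), (13,15), (12,16), (16,17), (15,18), (18,20).
Pick (1,2); next start ≥ 2 → (7,8); next start ≥ 8 → (11,14); next start ≥ 14 → (16,17); next start ≥ 17 → (18,20).
Selected 5 classes.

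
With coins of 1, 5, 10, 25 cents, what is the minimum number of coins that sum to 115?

Use the largest denomination that fits, subtract, and repeat.
115 = 4×25 + 1×10 + 1×5
Total coins = 4 + 1 + 1 = 6

6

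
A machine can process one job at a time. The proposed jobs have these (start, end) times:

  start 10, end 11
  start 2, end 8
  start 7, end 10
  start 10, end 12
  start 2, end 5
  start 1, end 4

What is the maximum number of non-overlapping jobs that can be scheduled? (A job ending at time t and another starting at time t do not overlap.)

3

Order by finish time; keep every interval that doesn't clash with the previous kept one.
Sorted by end: (1,4)  (2,5)  (2,8)  (7,10)  (10,11)  (10,12)
take (1,4); skip (2,5); take (7,10); take (10,11).
Selected 3 jobs.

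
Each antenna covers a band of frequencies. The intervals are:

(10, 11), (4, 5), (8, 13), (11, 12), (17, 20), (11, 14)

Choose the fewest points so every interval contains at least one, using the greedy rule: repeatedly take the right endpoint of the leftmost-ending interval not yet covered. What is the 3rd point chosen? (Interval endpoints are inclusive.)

Sort by right endpoint; whenever an interval is uncovered, place a point at its right end.
Sorted: [4,5] [10,11] [11,12] [8,13] [11,14] [17,20]
{[4,5]} hit by 5; {[10,11],[11,12],[8,13],[11,14]} hit by 11; {[17,20]} hit by 20.
Points: 5, 11, 20 (3 total).

20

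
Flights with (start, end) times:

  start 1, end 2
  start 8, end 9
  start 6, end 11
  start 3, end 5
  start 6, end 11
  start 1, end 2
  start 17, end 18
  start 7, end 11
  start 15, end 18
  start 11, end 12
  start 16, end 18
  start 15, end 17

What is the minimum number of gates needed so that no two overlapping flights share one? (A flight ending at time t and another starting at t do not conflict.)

4

The answer is the maximum number of intervals overlapping at any instant.
starts: [1, 1, 3, 6, 6, 7, 8, 11, 15, 15, 16, 17]
ends:   [2, 2, 5, 9, 11, 11, 11, 12, 17, 18, 18, 18]
s1→1 s1→2 e2→1 e2→0 s3→1 e5→0 s6→1 s6→2 s7→3 s8→4  — peak 4.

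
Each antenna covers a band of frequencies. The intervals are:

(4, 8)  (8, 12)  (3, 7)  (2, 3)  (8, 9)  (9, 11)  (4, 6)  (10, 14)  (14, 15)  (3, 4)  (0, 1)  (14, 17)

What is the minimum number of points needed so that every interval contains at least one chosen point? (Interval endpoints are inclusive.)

Sort by right endpoint; whenever an interval is uncovered, place a point at its right end.
Sorted: [0,1] [2,3] [3,4] [4,6] [3,7] [4,8] [8,9] [9,11] [8,12] [10,14] [14,15] [14,17]
{[0,1]} hit by 1; {[2,3],[3,4]} hit by 3; {[4,6],[3,7],[4,8]} hit by 6; {[8,9],[9,11],[8,12]} hit by 9; {[10,14],[14,15],[14,17]} hit by 14.
Points: 1, 3, 6, 9, 14 (5 total).

5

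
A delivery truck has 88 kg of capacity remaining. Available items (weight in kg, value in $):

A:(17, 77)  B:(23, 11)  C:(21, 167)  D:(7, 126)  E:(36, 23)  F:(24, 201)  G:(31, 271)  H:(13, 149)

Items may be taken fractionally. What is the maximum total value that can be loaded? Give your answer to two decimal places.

Sort by value per unit weight and fill in that order.
Ratios (sorted): D 18.00, H 11.46, G 8.74, F 8.38, C 7.95, A 4.53, E 0.64, B 0.48
take D (7 @ 126); take H (13 @ 149); take G (31 @ 271); take F (24 @ 201); take 13/21 of C → 103.38. Capacity used 88/88.
Total value = 850.38

850.38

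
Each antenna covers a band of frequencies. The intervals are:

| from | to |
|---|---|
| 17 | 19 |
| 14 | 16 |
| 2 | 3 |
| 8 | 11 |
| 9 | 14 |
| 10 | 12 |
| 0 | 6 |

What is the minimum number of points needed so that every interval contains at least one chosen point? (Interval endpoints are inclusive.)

By right end: [2,3]  [0,6]  [8,11]  [10,12]  [9,14]  [14,16]  [17,19]
[2,3] uncovered → point at 3; [8,11] uncovered → point at 11; [14,16] uncovered → point at 16; [17,19] uncovered → point at 19.
Points: 3, 11, 16, 19 (4 total).

4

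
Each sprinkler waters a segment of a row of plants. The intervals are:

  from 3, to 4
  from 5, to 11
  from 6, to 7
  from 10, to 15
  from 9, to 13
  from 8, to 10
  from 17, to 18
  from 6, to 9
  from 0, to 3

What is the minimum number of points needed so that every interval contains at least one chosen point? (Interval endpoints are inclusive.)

4

Process intervals by earliest right end; each time one isn't hit yet, stab at its right endpoint.
By right end: [0,3]  [3,4]  [6,7]  [6,9]  [8,10]  [5,11]  [9,13]  [10,15]  [17,18]
[0,3] uncovered → point at 3; [6,7] uncovered → point at 7; [8,10] uncovered → point at 10; [17,18] uncovered → point at 18.
Points: 3, 7, 10, 18 (4 total).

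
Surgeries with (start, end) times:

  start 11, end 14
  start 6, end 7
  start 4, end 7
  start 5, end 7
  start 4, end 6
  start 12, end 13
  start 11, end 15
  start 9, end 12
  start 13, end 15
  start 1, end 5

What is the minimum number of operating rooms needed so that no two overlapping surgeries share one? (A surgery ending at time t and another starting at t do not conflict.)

3

The answer is the maximum number of intervals overlapping at any instant.
Events (time:±→running): 1:+→1 4:+→2 4:+→3 … peak 3.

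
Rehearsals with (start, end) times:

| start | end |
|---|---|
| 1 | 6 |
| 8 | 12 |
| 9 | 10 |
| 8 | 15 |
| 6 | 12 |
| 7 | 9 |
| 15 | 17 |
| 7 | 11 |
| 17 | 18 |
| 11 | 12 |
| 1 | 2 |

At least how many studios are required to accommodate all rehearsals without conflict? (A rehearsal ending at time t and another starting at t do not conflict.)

starts: [1, 1, 6, 7, 7, 8, 8, 9, 11, 15, 17]
ends:   [2, 6, 9, 10, 11, 12, 12, 12, 15, 17, 18]
s1→1 s1→2 e2→1 e6→0 s6→1 s7→2 s7→3 s8→4 s8→5  — peak 5.

5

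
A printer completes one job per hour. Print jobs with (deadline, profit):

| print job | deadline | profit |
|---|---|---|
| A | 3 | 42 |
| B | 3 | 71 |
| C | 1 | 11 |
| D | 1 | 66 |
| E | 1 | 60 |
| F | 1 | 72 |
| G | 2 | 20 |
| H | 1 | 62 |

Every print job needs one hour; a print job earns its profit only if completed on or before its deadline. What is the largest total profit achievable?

By profit: F(d1,72), B(d3,71), D(d1,66), H(d1,62), E(d1,60), A(d3,42), G(d2,20), C(d1,11)
F→slot 1; B→slot 3; D skipped; H skipped; E skipped; A→slot 2; G skipped; C skipped.
Profit = 72 + 42 + 71 = 185

185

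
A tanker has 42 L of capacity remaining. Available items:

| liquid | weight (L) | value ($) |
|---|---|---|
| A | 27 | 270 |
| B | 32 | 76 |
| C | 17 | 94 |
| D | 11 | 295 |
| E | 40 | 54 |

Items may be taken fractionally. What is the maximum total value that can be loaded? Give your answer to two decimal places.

Ratios (sorted): D 26.82, A 10.00, C 5.53, B 2.38, E 1.35
take D (11 @ 295); take A (27 @ 270); take 4/17 of C → 22.12. Capacity used 42/42.
Total value = 587.12

587.12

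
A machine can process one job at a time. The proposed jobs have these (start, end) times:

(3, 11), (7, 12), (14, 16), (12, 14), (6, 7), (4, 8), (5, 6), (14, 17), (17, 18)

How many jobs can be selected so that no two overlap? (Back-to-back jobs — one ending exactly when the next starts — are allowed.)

6

Sorted by end: (5,6)  (6,7)  (4,8)  (3,11)  (7,12)  (12,14)  (14,16)  (14,17)  (17,18)
take (5,6); take (6,7); skip (4,8); take (7,12); take (12,14); take (14,16); skip (14,17); take (17,18).
Selected 6 jobs.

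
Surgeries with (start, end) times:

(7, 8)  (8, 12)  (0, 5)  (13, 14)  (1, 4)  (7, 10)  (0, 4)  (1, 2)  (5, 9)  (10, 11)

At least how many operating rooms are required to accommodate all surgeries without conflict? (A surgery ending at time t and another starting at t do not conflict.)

starts: [0, 0, 1, 1, 5, 7, 7, 8, 10, 13]
ends:   [2, 4, 4, 5, 8, 9, 10, 11, 12, 14]
s0→1 s0→2 s1→3 s1→4  — peak 4.

4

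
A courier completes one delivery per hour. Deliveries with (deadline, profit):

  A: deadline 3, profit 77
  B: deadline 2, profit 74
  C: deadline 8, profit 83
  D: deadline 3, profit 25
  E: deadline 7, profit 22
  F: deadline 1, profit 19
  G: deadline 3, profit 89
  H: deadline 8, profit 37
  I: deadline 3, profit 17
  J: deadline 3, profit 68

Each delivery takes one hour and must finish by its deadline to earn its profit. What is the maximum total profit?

382

Profit order: G=89 C=83 A=77 B=74 J=68 H=37 D=25 E=22 F=19 I=17
Assign: G→slot 3, C→slot 8, A→slot 2, B→slot 1, J skipped, H→slot 7, D skipped, E→slot 6, F skipped, I skipped.
Slots: [1:B] [2:A] [3:G] [6:E] [7:H] [8:C]
Profit = 74 + 77 + 89 + 22 + 37 + 83 = 382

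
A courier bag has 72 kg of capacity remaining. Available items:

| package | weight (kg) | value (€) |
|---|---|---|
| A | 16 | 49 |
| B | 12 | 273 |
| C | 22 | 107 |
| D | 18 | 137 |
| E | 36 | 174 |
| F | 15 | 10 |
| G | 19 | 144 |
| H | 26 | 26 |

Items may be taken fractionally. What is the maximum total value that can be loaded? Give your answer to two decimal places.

665.83

Order: B (273/12=22.75) > D (137/18=7.61) > G (144/19=7.58) > C (107/22=4.86) > E (174/36=4.83) > A (49/16=3.06) > H (26/26=1.00) > F (10/15=0.67)
Fill: take B (12 @ 273) → take D (18 @ 137) → take G (19 @ 144) → take C (22 @ 107) → take 1/36 of E → 4.83; 72/72 used.
Total value = 665.83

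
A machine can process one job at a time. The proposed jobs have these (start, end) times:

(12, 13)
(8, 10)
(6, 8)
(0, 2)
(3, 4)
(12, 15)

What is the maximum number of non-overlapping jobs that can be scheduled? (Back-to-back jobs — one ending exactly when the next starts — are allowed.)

Order by finish time; keep every interval that doesn't clash with the previous kept one.
Sorted by end: (0,2)  (3,4)  (6,8)  (8,10)  (12,13)  (12,15)
take (0,2); take (3,4); take (6,8); take (8,10); take (12,13); skip (12,15).
Selected 5 jobs.

5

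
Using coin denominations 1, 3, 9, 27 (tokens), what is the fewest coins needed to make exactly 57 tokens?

3

Use the largest denomination that fits, subtract, and repeat.
57 = 2×27 + 1×3
Total coins = 2 + 1 = 3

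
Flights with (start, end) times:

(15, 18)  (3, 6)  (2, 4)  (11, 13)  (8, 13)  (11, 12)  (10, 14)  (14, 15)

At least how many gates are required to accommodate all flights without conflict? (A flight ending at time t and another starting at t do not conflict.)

Count concurrent intervals with a sweep; the peak is the room count.
starts: [2, 3, 8, 10, 11, 11, 14, 15]
ends:   [4, 6, 12, 13, 13, 14, 15, 18]
s2→1 s3→2 e4→1 e6→0 s8→1 s10→2 s11→3 s11→4  — peak 4.

4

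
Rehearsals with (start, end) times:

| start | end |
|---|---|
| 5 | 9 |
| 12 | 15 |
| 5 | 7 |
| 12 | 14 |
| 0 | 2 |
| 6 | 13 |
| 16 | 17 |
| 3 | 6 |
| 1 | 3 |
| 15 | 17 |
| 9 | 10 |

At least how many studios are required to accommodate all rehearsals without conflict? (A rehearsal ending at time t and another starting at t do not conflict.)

3

Events (time:±→running): 0:+→1 1:+→2 2:-→1 3:-→0 3:+→1 5:+→2 5:+→3 … peak 3.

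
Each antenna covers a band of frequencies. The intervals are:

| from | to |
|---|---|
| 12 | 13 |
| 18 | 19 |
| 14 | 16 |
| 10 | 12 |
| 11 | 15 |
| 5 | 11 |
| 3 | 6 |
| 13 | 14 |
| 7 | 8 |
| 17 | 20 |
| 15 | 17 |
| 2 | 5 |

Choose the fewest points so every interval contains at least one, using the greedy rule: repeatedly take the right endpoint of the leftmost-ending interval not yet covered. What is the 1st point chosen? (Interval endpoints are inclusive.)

5

Sort by right endpoint; whenever an interval is uncovered, place a point at its right end.
Sorted: [2,5] [3,6] [7,8] [5,11] [10,12] [12,13] [13,14] [11,15] [14,16] [15,17] [18,19] [17,20]
{[2,5],[3,6]} hit by 5; {[7,8],[5,11]} hit by 8; {[10,12],[12,13]} hit by 12; {[13,14],[11,15],[14,16]} hit by 14; {[15,17]} hit by 17; {[18,19],[17,20]} hit by 19.
Points: 5, 8, 12, 14, 17, 19 (6 total).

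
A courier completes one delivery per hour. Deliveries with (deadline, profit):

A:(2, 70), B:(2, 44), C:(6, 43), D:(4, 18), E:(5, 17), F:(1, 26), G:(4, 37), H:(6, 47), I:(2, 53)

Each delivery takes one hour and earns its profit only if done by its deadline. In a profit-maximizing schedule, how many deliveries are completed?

6

Profit order: A=70 I=53 H=47 B=44 C=43 G=37 F=26 D=18 E=17
Assign: A→slot 2, I→slot 1, H→slot 6, B skipped, C→slot 5, G→slot 4, F skipped, D→slot 3, E skipped.
Slots: [1:I] [2:A] [3:D] [4:G] [5:C] [6:H]
6 of 9 scheduled.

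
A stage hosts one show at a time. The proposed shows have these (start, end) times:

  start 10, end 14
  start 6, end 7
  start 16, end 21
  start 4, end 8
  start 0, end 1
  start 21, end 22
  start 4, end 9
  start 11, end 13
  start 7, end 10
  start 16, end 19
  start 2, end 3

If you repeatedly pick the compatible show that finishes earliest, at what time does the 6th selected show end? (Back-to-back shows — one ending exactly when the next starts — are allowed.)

19

Order by finish time; keep every interval that doesn't clash with the previous kept one.
Sorted by end: (0,1)  (2,3)  (6,7)  (4,8)  (4,9)  (7,10)  (11,13)  (10,14)  (16,19)  (16,21)  (21,22)
take (0,1); take (2,3); take (6,7); skip (4,9); take (7,10); take (11,13); take (16,19); take (21,22).
Selected: (0,1) (2,3) (6,7) (7,10) (11,13) (16,19) (21,22)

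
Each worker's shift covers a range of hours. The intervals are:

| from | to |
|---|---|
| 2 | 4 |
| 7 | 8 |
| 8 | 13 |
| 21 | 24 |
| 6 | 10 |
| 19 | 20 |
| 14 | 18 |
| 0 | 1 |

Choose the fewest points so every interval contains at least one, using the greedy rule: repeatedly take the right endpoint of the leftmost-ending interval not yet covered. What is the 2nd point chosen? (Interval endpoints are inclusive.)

Sort by right endpoint; whenever an interval is uncovered, place a point at its right end.
By right end: [0,1]  [2,4]  [7,8]  [6,10]  [8,13]  [14,18]  [19,20]  [21,24]
[0,1] uncovered → point at 1; [2,4] uncovered → point at 4; [7,8] uncovered → point at 8; [14,18] uncovered → point at 18; [19,20] uncovered → point at 20; [21,24] uncovered → point at 24.
Points: 1, 4, 8, 18, 20, 24 (6 total).

4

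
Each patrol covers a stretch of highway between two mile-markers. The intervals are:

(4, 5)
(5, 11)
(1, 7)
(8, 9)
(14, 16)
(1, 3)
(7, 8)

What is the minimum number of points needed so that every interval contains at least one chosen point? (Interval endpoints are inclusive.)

4

By right end: [1,3]  [4,5]  [1,7]  [7,8]  [8,9]  [5,11]  [14,16]
[1,3] uncovered → point at 3; [4,5] uncovered → point at 5; [7,8] uncovered → point at 8; [14,16] uncovered → point at 16.
Points: 3, 5, 8, 16 (4 total).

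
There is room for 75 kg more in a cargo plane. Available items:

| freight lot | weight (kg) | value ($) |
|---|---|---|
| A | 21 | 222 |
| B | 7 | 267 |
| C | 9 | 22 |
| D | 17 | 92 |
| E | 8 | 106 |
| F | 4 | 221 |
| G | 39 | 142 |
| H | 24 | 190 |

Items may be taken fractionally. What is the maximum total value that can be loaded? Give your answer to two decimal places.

1065.53

Ratios (sorted): F 55.25, B 38.14, E 13.25, A 10.57, H 7.92, D 5.41, G 3.64, C 2.44
take F (4 @ 221); take B (7 @ 267); take E (8 @ 106); take A (21 @ 222); take H (24 @ 190); take 11/17 of D → 59.53. Capacity used 75/75.
Total value = 1065.53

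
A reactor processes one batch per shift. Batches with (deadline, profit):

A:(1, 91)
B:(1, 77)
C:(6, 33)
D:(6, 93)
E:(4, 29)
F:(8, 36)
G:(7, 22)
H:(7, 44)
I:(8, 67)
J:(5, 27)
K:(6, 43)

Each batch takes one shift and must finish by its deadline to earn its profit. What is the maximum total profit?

436

Take jobs in profit order; each goes to the latest open slot no later than its deadline.
By profit: D(d6,93), A(d1,91), B(d1,77), I(d8,67), H(d7,44), K(d6,43), F(d8,36), C(d6,33), E(d4,29), J(d5,27), G(d7,22)
D→slot 6; A→slot 1; B skipped; I→slot 8; H→slot 7; K→slot 5; F→slot 4; C→slot 3; E→slot 2; J skipped; G skipped.
Profit = 91 + 29 + 33 + 36 + 43 + 93 + 44 + 67 = 436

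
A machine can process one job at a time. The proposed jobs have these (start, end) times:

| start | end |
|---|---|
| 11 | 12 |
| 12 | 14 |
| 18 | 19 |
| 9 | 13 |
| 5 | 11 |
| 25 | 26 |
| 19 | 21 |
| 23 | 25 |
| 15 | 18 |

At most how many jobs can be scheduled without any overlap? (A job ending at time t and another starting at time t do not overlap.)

Sort by end time and greedily take each interval whose start is ≥ the last chosen end.
Sorted by end: (5,11)  (11,12)  (9,13)  (12,14)  (15,18)  (18,19)  (19,21)  (23,25)  (25,26)
take (5,11); take (11,12); skip (9,13); take (12,14); take (15,18); take (18,19); take (19,21); take (23,25); take (25,26).
Selected 8 jobs.

8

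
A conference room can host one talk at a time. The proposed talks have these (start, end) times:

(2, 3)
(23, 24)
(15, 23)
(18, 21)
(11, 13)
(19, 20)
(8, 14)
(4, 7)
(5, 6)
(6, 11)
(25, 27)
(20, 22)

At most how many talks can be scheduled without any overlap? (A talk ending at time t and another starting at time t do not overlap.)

8

Sort by end time and greedily take each interval whose start is ≥ the last chosen end.
By end time: (2,3), (5,6), (4,7), (6,11), (11,13), (8,14), (19,20), (18,21), (20,22), (15,23), (23,24), (25,27).
Pick (2,3); next start ≥ 3 → (5,6); next start ≥ 6 → (6,11); next start ≥ 11 → (11,13); next start ≥ 13 → (19,20); next start ≥ 20 → (20,22); next start ≥ 22 → (23,24); next start ≥ 24 → (25,27).
Selected 8 talks.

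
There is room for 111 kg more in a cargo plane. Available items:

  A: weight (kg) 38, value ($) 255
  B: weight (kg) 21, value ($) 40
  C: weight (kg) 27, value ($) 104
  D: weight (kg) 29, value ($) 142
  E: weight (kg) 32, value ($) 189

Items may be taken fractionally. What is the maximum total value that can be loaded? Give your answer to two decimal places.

Sort by value per unit weight and fill in that order.
Order: A (255/38=6.71) > E (189/32=5.91) > D (142/29=4.90) > C (104/27=3.85) > B (40/21=1.90)
Fill: take A (38 @ 255) → take E (32 @ 189) → take D (29 @ 142) → take 12/27 of C → 46.22; 111/111 used.
Total value = 632.22

632.22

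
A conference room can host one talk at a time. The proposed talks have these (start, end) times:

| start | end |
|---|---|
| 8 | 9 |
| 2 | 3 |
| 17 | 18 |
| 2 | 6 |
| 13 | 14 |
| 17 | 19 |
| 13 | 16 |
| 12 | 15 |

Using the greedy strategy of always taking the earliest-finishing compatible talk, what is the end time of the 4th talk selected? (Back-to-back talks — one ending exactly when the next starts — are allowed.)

By end time: (2,3), (2,6), (8,9), (13,14), (12,15), (13,16), (17,18), (17,19).
Pick (2,3); next start ≥ 3 → (8,9); next start ≥ 9 → (13,14); next start ≥ 14 → (17,18).
Selected: (2,3) (8,9) (13,14) (17,18)

18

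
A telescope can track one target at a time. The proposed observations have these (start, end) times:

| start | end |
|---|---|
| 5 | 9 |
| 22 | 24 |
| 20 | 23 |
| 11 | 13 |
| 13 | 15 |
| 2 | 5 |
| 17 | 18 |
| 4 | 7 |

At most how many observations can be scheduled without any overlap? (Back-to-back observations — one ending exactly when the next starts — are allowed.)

6

Greedy by earliest finish: after sorting by end time, pick each interval compatible with the last pick.
Sorted by end: (2,5)  (4,7)  (5,9)  (11,13)  (13,15)  (17,18)  (20,23)  (22,24)
take (2,5); take (5,9); take (11,13); take (13,15); take (17,18); take (20,23).
Selected 6 observations.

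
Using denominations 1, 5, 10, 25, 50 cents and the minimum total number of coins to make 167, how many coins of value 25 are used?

0

167 = 3×50 + 1×10 + 1×5 + 2×1
Count of 25: 0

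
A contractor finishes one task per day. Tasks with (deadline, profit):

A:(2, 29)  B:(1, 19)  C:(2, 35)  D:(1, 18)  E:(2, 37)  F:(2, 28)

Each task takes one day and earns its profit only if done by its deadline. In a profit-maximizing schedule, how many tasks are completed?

2

Profit order: E=37 C=35 A=29 F=28 B=19 D=18
Assign: E→slot 2, C→slot 1, A skipped, F skipped, B skipped, D skipped.
Slots: [1:C] [2:E]
2 of 6 scheduled.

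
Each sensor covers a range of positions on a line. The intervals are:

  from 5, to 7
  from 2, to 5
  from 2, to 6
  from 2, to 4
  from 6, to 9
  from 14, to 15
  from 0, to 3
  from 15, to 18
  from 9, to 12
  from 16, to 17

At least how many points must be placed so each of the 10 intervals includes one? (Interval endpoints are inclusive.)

Sort by right endpoint; whenever an interval is uncovered, place a point at its right end.
By right end: [0,3]  [2,4]  [2,5]  [2,6]  [5,7]  [6,9]  [9,12]  [14,15]  [16,17]  [15,18]
[0,3] uncovered → point at 3; [5,7] uncovered → point at 7; [9,12] uncovered → point at 12; [14,15] uncovered → point at 15; [16,17] uncovered → point at 17.
Points: 3, 7, 12, 15, 17 (5 total).

5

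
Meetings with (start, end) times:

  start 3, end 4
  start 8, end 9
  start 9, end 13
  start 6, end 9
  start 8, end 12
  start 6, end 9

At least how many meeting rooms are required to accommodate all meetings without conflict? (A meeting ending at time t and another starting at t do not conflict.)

4

The answer is the maximum number of intervals overlapping at any instant.
Events (time:±→running): 3:+→1 4:-→0 6:+→1 6:+→2 8:+→3 8:+→4 … peak 4.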